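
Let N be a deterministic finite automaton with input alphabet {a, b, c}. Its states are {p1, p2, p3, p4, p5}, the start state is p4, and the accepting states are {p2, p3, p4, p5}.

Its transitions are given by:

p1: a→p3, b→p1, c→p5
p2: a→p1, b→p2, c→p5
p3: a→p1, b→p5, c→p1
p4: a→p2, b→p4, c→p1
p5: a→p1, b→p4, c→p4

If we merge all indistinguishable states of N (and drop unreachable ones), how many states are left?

5

All states are reachable from the start state.
Initial partition by acceptance: {p2,p3,p4,p5} | {p1}.
Split {p2,p3,p4,p5} by δ(·,a) → {p2,p3,p5} and {p4}.
Refine {p2,p3,p5} on symbol b: members go to different blocks, giving {p2,p3} and {p5}.
Refine {p2,p3} on symbol b: members go to different blocks, giving {p2} and {p3}.
Stable partition: {p2} | {p1} | {p4} | {p5} | {p3} — 5 equivalence classes.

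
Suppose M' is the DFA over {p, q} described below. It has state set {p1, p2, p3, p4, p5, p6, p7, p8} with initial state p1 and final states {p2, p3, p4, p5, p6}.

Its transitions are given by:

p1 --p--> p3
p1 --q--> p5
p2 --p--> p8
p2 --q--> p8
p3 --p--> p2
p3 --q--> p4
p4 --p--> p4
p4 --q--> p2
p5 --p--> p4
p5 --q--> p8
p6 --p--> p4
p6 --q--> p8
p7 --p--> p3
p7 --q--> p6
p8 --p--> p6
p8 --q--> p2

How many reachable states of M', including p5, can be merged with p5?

Reachable states from the start: {p1,p2,p3,p4,p5,p6,p8}. Unreachable: {p7} — drop them.
Start with accepting vs non-accepting: {p2,p3,p4,p5,p6} | {p1,p8}.
Split {p2,p3,p4,p5,p6} by δ(·,p) → {p3,p4,p5,p6} and {p2}.
Refine {p3,p4,p5,p6} on symbol p: members go to different blocks, giving {p4,p5,p6} and {p3}.
Split {p4,p5,p6} by δ(·,q) → {p5,p6} and {p4}.
On input p, block {p1,p8} splits into {p1} and {p8}.
The partition is now stable with 6 blocks: {p5,p6} | {p1} | {p2} | {p3} | {p4} | {p8}.
State p5 belongs to the block {p5,p6}, which has 2 states.

2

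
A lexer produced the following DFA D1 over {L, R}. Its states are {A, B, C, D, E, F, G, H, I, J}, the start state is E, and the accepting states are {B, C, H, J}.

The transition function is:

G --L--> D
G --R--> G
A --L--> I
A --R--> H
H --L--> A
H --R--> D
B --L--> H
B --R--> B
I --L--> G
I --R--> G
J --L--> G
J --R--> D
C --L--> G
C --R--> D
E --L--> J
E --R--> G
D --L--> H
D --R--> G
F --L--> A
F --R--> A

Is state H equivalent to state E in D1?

Reachable states from the start: {A,D,E,G,H,I,J}. Unreachable: {B,C,F} — drop them.
Initial partition by acceptance: {H,J} | {A,D,E,G,I}.
Refine {A,D,E,G,I} on symbol L: members go to different blocks, giving {A,G,I} and {D,E}.
Refine {A,G,I} on symbol L: members go to different blocks, giving {A,I} and {G}.
Split {H,J} by δ(·,L) → {H} and {J}.
Refine {A,I} on symbol L: members go to different blocks, giving {A} and {I}.
Split {D,E} by δ(·,L) → {D} and {E}.
Stable partition: {H} | {A} | {D} | {G} | {J} | {I} | {E} — 7 equivalence classes.
H and E end up in different blocks, so they are distinguishable. For instance, the string 'ε' is accepted from only H.

No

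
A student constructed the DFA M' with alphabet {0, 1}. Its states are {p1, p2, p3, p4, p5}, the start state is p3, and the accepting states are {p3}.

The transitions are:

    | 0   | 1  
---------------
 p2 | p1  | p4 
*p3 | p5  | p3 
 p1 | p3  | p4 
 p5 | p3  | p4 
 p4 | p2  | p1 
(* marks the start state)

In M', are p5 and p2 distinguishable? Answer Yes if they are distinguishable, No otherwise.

All states are reachable from the start state.
Initial partition by acceptance: {p3} | {p1,p2,p4,p5}.
On input 0, block {p1,p2,p4,p5} splits into {p1,p5} and {p2,p4}.
On input 0, block {p2,p4} splits into {p2} and {p4}.
Stable partition: {p3} | {p1,p5} | {p2} | {p4} — 4 equivalence classes.
p5 and p2 end up in different blocks, so they are distinguishable. For instance, the string '0' is accepted from only p5.

Yes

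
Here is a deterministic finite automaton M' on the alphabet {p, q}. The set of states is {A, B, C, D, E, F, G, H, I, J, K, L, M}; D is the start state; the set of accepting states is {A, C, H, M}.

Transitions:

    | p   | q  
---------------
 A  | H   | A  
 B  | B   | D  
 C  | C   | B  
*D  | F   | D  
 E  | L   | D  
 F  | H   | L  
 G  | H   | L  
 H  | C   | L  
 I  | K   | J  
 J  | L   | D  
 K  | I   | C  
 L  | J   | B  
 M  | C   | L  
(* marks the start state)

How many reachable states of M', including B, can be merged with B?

First remove the unreachable states {A,E,G,I,K,M}; 7 states remain.
P0 = {C,H} | {B,D,F,J,L}.
On input p, block {B,D,F,J,L} splits into {B,D,J,L} and {F}.
Refine {B,D,J,L} on symbol p: members go to different blocks, giving {B,J,L} and {D}.
Refine {B,J,L} on symbol q: members go to different blocks, giving {B,J} and {L}.
Refine {C,H} on symbol q: members go to different blocks, giving {C} and {H}.
On input p, block {B,J} splits into {B} and {J}.
The partition is now stable with 7 blocks: {C} | {B} | {F} | {D} | {L} | {H} | {J}.
State B belongs to the block {B}, which has 1 states.

1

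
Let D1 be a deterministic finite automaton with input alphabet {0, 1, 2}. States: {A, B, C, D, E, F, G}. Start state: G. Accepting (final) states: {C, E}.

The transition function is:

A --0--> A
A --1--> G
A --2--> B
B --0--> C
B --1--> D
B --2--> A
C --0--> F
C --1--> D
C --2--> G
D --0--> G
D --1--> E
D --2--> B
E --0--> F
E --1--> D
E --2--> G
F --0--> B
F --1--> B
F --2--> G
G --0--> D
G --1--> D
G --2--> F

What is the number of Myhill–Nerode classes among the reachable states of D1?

6

P0 = {C,E} | {A,B,D,F,G}.
On input 0, block {A,B,D,F,G} splits into {A,D,F,G} and {B}.
Split {A,D,F,G} by δ(·,0) → {A,D,G} and {F}.
Refine {A,D,G} on symbol 1: members go to different blocks, giving {A,G} and {D}.
Refine {A,G} on symbol 0: members go to different blocks, giving {A} and {G}.
Stable partition: {C,E} | {A} | {B} | {F} | {D} | {G} — 6 equivalence classes.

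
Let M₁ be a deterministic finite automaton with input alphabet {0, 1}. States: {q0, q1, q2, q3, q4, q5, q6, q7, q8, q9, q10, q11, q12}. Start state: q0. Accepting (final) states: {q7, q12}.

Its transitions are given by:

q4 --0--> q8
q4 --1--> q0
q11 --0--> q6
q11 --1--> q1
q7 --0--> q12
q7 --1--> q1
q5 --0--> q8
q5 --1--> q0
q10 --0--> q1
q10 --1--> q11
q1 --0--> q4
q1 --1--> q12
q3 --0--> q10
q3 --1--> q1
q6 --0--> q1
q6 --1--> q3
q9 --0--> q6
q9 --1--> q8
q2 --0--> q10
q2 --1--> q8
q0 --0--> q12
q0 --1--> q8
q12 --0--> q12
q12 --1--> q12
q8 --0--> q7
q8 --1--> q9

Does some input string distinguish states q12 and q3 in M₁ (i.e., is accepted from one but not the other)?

Yes

First remove the unreachable states {q2,q5}; 11 states remain.
Initial partition by acceptance: {q7,q12} | {q0,q1,q3,q4,q6,q8,q9,q10,q11}.
Refine {q7,q12} on symbol 1: members go to different blocks, giving {q7} and {q12}.
Refine {q0,q1,q3,q4,q6,q8,q9,q10,q11} on symbol 0: members go to different blocks, giving {q1,q3,q4,q6,q9,q10,q11} and {q0} and {q8}.
On input 0, block {q1,q3,q4,q6,q9,q10,q11} splits into {q1,q3,q6,q9,q10,q11} and {q4}.
Split {q1,q3,q6,q9,q10,q11} by δ(·,0) → {q3,q6,q9,q10,q11} and {q1}.
Split {q3,q6,q9,q10,q11} by δ(·,0) → {q3,q9,q11} and {q6,q10}.
Split {q3,q9,q11} by δ(·,1) → {q3,q11} and {q9}.
No further refinement is possible. Final partition (9 blocks): {q7} | {q3,q11} | {q12} | {q0} | {q8} | {q4} | {q1} | {q6,q10} | {q9}.
q12 and q3 end up in different blocks, so they are distinguishable. For instance, the string 'ε' is accepted from only q12.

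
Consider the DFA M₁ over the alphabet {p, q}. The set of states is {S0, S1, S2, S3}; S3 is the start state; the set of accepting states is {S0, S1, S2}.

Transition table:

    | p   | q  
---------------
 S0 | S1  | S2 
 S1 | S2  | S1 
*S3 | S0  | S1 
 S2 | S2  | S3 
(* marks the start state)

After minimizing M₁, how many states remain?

4

All states are reachable from the start state.
Start with accepting vs non-accepting: {S0,S1,S2} | {S3}.
On input q, block {S0,S1,S2} splits into {S0,S1} and {S2}.
On input p, block {S0,S1} splits into {S0} and {S1}.
No further refinement is possible. Final partition (4 blocks): {S0} | {S3} | {S2} | {S1}.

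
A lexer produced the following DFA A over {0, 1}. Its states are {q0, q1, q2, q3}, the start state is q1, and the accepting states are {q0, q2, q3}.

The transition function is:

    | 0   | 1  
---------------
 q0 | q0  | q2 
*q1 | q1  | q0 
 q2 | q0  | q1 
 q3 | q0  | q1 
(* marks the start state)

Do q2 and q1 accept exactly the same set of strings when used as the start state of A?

No

First remove the unreachable states {q3}; 3 states remain.
P0 = {q0,q2} | {q1}.
Refine {q0,q2} on symbol 1: members go to different blocks, giving {q0} and {q2}.
Stable partition: {q0} | {q1} | {q2} — 3 equivalence classes.
q2 and q1 end up in different blocks, so they are distinguishable. For instance, the string 'ε' is accepted from only q2.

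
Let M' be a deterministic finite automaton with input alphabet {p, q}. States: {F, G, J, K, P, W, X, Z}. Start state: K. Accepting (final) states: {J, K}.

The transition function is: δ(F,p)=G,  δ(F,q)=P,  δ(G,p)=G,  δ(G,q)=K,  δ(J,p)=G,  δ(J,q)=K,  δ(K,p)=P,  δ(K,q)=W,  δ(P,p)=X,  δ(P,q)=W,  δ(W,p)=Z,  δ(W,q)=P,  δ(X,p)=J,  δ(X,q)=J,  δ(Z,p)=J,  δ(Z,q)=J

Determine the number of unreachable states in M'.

BFS from K reaches {G, J, K, P, W, X, Z}; the 1 state(s) F are never visited.

1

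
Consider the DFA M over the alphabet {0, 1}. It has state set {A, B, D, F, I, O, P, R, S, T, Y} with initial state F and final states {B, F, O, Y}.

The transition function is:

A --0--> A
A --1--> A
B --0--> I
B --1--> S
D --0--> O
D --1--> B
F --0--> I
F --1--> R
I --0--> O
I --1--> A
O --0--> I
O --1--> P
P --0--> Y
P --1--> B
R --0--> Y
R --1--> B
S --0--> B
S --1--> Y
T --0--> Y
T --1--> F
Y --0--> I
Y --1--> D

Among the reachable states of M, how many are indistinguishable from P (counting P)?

Reachable states from the start: {A,B,D,F,I,O,P,R,S,Y}. Unreachable: {T} — drop them.
Initial partition by acceptance: {B,F,O,Y} | {A,D,I,P,R,S}.
Refine {A,D,I,P,R,S} on symbol 0: members go to different blocks, giving {D,I,P,R,S} and {A}.
Refine {D,I,P,R,S} on symbol 1: members go to different blocks, giving {D,P,R,S} and {I}.
The partition is now stable with 4 blocks: {B,F,O,Y} | {D,P,R,S} | {A} | {I}.
The equivalence class containing P is {D,P,R,S}, of size 4.

4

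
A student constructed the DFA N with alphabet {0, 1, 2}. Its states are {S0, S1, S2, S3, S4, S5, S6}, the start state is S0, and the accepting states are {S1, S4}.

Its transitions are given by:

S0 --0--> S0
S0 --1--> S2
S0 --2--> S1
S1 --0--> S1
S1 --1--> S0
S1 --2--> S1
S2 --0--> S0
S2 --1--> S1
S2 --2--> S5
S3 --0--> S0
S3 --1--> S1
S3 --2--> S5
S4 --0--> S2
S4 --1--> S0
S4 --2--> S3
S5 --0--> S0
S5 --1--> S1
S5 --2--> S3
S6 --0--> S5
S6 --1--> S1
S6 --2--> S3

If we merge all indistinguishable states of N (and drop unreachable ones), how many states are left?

3

Reachable states from the start: {S0,S1,S2,S3,S5}. Unreachable: {S4,S6} — drop them.
Initial partition by acceptance: {S1} | {S0,S2,S3,S5}.
Split {S0,S2,S3,S5} by δ(·,1) → {S2,S3,S5} and {S0}.
No further refinement is possible. Final partition (3 blocks): {S1} | {S2,S3,S5} | {S0}.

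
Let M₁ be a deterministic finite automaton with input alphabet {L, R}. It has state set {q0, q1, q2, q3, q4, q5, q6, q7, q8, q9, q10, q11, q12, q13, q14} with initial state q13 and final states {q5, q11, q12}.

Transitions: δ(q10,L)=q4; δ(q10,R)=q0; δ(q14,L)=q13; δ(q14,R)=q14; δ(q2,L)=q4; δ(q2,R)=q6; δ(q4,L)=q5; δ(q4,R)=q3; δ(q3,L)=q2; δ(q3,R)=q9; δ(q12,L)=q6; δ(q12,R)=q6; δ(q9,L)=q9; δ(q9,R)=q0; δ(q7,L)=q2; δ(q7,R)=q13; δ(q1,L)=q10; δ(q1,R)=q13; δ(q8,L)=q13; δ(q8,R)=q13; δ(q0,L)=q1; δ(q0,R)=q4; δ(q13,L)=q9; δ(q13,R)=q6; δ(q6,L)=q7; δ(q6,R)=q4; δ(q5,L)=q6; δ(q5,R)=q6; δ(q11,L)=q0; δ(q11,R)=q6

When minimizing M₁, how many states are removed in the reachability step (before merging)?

4

BFS from q13 reaches {q0, q1, q2, q3, q4, q5, q6, q7, q9, q10, q13}; the 4 state(s) q8, q11, q12, q14 are never visited.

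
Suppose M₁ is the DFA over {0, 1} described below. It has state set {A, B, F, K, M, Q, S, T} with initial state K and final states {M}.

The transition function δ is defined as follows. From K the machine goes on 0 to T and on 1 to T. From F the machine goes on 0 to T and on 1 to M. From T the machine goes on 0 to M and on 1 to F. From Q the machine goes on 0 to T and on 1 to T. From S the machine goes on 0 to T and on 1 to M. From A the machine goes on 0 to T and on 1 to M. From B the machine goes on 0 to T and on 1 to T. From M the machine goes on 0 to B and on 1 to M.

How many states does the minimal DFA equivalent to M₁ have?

States {A,Q,S} cannot be reached from the start state, so discard them.
Initial partition by acceptance: {M} | {B,F,K,T}.
On input 0, block {B,F,K,T} splits into {B,F,K} and {T}.
Split {B,F,K} by δ(·,1) → {B,K} and {F}.
No further refinement is possible. Final partition (4 blocks): {M} | {B,K} | {T} | {F}.

4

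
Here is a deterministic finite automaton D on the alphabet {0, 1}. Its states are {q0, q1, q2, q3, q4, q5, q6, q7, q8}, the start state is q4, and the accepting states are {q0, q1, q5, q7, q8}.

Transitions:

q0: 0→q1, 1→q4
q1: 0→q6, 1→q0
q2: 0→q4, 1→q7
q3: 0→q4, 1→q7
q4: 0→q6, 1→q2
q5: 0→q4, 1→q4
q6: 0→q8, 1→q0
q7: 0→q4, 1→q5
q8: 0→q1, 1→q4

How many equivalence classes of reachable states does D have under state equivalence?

Reachable states from the start: {q0,q1,q2,q4,q5,q6,q7,q8}. Unreachable: {q3} — drop them.
P0 = {q0,q1,q5,q7,q8} | {q2,q4,q6}.
On input 0, block {q0,q1,q5,q7,q8} splits into {q1,q5,q7} and {q0,q8}.
Refine {q1,q5,q7} on symbol 1: members go to different blocks, giving {q1} and {q5} and {q7}.
On input 0, block {q2,q4,q6} splits into {q2,q4} and {q6}.
Split {q2,q4} by δ(·,0) → {q2} and {q4}.
No further refinement is possible. Final partition (7 blocks): {q1} | {q2} | {q0,q8} | {q5} | {q7} | {q6} | {q4}.

7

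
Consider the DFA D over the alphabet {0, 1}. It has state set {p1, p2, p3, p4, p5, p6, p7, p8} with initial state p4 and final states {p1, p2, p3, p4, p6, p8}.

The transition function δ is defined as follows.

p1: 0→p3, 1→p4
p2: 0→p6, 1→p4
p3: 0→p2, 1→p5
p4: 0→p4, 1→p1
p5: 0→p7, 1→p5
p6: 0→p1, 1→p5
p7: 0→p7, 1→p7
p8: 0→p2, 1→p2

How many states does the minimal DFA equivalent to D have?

Reachable states from the start: {p1,p2,p3,p4,p5,p6,p7}. Unreachable: {p8} — drop them.
Start with accepting vs non-accepting: {p1,p2,p3,p4,p6} | {p5,p7}.
Refine {p1,p2,p3,p4,p6} on symbol 1: members go to different blocks, giving {p1,p2,p4} and {p3,p6}.
Split {p1,p2,p4} by δ(·,0) → {p1,p2} and {p4}.
The partition is now stable with 4 blocks: {p1,p2} | {p5,p7} | {p3,p6} | {p4}.

4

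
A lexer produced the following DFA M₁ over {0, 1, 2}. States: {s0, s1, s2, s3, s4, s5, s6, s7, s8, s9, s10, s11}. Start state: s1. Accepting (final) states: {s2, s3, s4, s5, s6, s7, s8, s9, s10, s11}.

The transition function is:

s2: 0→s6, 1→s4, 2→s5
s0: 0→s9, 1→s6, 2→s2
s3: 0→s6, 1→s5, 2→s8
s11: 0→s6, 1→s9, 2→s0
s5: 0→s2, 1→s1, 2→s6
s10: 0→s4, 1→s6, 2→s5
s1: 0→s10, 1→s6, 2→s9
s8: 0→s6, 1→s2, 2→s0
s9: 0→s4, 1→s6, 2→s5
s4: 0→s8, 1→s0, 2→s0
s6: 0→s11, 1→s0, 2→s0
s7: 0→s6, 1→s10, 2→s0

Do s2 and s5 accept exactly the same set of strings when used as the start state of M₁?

Reachable states from the start: {s0,s1,s2,s4,s5,s6,s8,s9,s10,s11}. Unreachable: {s3,s7} — drop them.
P0 = {s2,s4,s5,s6,s8,s9,s10,s11} | {s0,s1}.
Refine {s2,s4,s5,s6,s8,s9,s10,s11} on symbol 1: members go to different blocks, giving {s2,s8,s9,s10,s11} and {s4,s5,s6}.
Refine {s2,s8,s9,s10,s11} on symbol 1: members go to different blocks, giving {s2,s9,s10} and {s8,s11}.
On input 0, block {s4,s5,s6} splits into {s4,s6} and {s5}.
The partition is now stable with 5 blocks: {s2,s9,s10} | {s0,s1} | {s4,s6} | {s8,s11} | {s5}.
s2 and s5 end up in different blocks, so they are distinguishable. For instance, the string '1' is accepted from only s2.

No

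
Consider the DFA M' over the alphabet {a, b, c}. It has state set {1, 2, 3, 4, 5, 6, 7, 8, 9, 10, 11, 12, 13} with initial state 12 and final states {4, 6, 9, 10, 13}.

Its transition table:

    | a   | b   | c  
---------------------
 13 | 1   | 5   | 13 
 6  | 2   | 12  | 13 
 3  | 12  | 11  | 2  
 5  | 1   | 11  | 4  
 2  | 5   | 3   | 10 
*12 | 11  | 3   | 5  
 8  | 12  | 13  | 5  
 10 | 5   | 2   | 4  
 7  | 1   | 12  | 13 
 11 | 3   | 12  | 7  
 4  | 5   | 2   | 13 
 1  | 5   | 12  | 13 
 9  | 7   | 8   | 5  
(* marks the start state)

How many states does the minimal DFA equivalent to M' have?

3

Reachable states from the start: {1,2,3,4,5,7,10,11,12,13}. Unreachable: {6,8,9} — drop them.
Start with accepting vs non-accepting: {4,10,13} | {1,2,3,5,7,11,12}.
Refine {1,2,3,5,7,11,12} on symbol c: members go to different blocks, giving {1,2,5,7} and {3,11,12}.
The partition is now stable with 3 blocks: {4,10,13} | {1,2,5,7} | {3,11,12}.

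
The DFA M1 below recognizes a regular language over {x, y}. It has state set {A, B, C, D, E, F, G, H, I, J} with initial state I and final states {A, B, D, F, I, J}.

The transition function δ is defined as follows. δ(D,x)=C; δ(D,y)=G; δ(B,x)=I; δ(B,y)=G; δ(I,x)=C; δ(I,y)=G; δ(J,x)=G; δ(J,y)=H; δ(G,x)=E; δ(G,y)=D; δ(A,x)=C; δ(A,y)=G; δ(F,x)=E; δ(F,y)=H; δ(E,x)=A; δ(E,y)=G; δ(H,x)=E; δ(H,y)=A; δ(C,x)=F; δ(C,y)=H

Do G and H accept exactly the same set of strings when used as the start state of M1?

States {B,J} cannot be reached from the start state, so discard them.
Initial partition by acceptance: {A,D,F,I} | {C,E,G,H}.
Split {C,E,G,H} by δ(·,x) → {C,E} and {G,H}.
Stable partition: {A,D,F,I} | {C,E} | {G,H} — 3 equivalence classes.
G and H lie in the same block of the stable partition, so they are equivalent — no string distinguishes them.

Yes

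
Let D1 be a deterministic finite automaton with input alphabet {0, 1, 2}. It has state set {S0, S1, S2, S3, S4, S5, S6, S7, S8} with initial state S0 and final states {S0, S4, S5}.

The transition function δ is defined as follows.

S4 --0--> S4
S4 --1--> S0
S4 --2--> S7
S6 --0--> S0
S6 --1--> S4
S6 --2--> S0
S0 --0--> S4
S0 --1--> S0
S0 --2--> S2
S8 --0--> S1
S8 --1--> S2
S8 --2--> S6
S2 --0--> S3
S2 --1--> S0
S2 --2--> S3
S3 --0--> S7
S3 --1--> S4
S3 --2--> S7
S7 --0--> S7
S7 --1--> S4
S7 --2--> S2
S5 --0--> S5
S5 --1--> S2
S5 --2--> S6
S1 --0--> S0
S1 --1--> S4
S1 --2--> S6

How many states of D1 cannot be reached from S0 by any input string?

4

BFS from S0 reaches {S0, S2, S3, S4, S7}; the 4 state(s) S1, S5, S6, S8 are never visited.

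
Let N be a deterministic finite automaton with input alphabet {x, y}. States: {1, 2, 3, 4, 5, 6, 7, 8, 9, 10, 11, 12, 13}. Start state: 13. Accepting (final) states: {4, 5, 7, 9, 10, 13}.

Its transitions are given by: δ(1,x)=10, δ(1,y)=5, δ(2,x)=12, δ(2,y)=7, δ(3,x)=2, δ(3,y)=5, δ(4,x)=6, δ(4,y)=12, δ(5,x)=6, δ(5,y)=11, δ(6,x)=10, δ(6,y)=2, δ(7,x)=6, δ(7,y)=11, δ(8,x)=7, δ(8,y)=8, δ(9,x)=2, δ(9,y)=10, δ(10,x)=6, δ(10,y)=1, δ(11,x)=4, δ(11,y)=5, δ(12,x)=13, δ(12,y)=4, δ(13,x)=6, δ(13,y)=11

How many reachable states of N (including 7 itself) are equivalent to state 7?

5

Reachable states from the start: {1,2,4,5,6,7,10,11,12,13}. Unreachable: {3,8,9} — drop them.
Initial partition by acceptance: {4,5,7,10,13} | {1,2,6,11,12}.
Split {1,2,6,11,12} by δ(·,x) → {1,6,11,12} and {2}.
On input y, block {1,6,11,12} splits into {1,11,12} and {6}.
The partition is now stable with 4 blocks: {4,5,7,10,13} | {1,11,12} | {2} | {6}.
The equivalence class containing 7 is {4,5,7,10,13}, of size 5.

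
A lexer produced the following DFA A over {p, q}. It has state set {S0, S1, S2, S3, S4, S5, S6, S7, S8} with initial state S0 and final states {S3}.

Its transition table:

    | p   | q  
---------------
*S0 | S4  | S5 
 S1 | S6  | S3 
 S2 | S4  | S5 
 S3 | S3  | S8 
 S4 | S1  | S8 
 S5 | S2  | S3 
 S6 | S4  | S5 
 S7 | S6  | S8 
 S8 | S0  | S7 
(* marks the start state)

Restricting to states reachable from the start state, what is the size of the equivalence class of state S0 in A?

P0 = {S3} | {S0,S1,S2,S4,S5,S6,S7,S8}.
Split {S0,S1,S2,S4,S5,S6,S7,S8} by δ(·,q) → {S0,S2,S4,S6,S7,S8} and {S1,S5}.
On input p, block {S0,S2,S4,S6,S7,S8} splits into {S0,S2,S6,S7,S8} and {S4}.
Split {S0,S2,S6,S7,S8} by δ(·,p) → {S0,S2,S6} and {S7,S8}.
No further refinement is possible. Final partition (5 blocks): {S3} | {S0,S2,S6} | {S1,S5} | {S4} | {S7,S8}.
State S0 belongs to the block {S0,S2,S6}, which has 3 states.

3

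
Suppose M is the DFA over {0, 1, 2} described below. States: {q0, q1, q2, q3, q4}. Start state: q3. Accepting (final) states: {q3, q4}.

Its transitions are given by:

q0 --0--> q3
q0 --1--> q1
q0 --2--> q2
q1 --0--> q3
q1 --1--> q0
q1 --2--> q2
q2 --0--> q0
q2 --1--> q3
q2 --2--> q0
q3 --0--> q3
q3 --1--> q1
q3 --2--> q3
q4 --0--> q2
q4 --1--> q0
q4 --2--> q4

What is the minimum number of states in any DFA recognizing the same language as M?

3

Reachable states from the start: {q0,q1,q2,q3}. Unreachable: {q4} — drop them.
Initial partition by acceptance: {q3} | {q0,q1,q2}.
On input 0, block {q0,q1,q2} splits into {q0,q1} and {q2}.
Stable partition: {q3} | {q0,q1} | {q2} — 3 equivalence classes.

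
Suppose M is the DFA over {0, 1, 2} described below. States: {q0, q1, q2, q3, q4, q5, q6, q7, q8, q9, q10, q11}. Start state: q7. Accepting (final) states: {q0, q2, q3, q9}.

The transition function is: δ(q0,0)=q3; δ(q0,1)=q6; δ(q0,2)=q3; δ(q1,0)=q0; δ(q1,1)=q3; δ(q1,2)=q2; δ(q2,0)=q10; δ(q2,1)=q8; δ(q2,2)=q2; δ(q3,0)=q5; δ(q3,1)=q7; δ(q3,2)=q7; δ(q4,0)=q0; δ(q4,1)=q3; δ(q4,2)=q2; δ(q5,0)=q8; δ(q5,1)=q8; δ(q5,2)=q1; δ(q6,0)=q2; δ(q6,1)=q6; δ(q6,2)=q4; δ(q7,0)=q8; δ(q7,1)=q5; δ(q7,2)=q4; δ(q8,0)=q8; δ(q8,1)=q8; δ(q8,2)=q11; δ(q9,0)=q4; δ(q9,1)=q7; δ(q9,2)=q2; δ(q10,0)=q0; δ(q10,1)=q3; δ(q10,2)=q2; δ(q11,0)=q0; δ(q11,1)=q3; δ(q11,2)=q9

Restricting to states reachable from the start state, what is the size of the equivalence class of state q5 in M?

Every state is reachable, so we keep all 12.
Initial partition by acceptance: {q0,q2,q3,q9} | {q1,q4,q5,q6,q7,q8,q10,q11}.
Refine {q0,q2,q3,q9} on symbol 0: members go to different blocks, giving {q2,q3,q9} and {q0}.
On input 2, block {q2,q3,q9} splits into {q2,q9} and {q3}.
Split {q1,q4,q5,q6,q7,q8,q10,q11} by δ(·,0) → {q1,q4,q10,q11} and {q5,q7,q8} and {q6}.
No further refinement is possible. Final partition (6 blocks): {q2,q9} | {q1,q4,q10,q11} | {q0} | {q3} | {q5,q7,q8} | {q6}.
State q5 belongs to the block {q5,q7,q8}, which has 3 states.

3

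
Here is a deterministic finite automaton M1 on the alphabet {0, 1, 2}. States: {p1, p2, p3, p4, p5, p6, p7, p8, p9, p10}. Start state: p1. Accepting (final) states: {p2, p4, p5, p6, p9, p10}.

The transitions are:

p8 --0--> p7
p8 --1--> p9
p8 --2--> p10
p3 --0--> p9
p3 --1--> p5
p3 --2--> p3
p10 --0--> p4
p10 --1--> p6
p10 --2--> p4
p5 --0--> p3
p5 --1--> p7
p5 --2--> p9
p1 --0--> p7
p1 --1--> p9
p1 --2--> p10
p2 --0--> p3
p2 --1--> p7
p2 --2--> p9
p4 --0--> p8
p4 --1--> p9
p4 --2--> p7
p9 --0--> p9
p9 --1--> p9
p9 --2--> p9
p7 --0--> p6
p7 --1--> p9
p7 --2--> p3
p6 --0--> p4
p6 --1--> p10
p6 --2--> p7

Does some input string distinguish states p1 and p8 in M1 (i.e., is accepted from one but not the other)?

Reachable states from the start: {p1,p3,p4,p5,p6,p7,p8,p9,p10}. Unreachable: {p2} — drop them.
Initial partition by acceptance: {p4,p5,p6,p9,p10} | {p1,p3,p7,p8}.
On input 0, block {p4,p5,p6,p9,p10} splits into {p6,p9,p10} and {p4,p5}.
Refine {p6,p9,p10} on symbol 0: members go to different blocks, giving {p6,p10} and {p9}.
On input 2, block {p6,p10} splits into {p6} and {p10}.
Split {p1,p3,p7,p8} by δ(·,0) → {p1,p8} and {p3} and {p7}.
Refine {p4,p5} on symbol 0: members go to different blocks, giving {p4} and {p5}.
The partition is now stable with 8 blocks: {p6} | {p1,p8} | {p4} | {p9} | {p10} | {p3} | {p7} | {p5}.
p1 and p8 lie in the same block of the stable partition, so they are equivalent — no string distinguishes them.

No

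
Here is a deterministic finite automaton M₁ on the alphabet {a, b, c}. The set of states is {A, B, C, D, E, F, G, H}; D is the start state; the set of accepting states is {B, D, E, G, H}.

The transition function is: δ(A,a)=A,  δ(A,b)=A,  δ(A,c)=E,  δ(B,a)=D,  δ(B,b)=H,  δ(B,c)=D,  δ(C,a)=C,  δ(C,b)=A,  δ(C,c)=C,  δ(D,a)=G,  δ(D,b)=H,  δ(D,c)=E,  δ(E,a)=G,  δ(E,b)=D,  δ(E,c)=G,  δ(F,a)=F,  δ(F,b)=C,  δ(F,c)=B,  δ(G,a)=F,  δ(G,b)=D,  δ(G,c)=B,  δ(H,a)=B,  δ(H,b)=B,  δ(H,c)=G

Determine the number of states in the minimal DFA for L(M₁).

8

Initial partition by acceptance: {B,D,E,G,H} | {A,C,F}.
Split {B,D,E,G,H} by δ(·,a) → {B,D,E,H} and {G}.
Split {B,D,E,H} by δ(·,a) → {B,H} and {D,E}.
Split {B,H} by δ(·,a) → {B} and {H}.
Split {A,C,F} by δ(·,c) → {A} and {C} and {F}.
Refine {D,E} on symbol b: members go to different blocks, giving {D} and {E}.
Stable partition: {B} | {A} | {G} | {D} | {H} | {C} | {F} | {E} — 8 equivalence classes.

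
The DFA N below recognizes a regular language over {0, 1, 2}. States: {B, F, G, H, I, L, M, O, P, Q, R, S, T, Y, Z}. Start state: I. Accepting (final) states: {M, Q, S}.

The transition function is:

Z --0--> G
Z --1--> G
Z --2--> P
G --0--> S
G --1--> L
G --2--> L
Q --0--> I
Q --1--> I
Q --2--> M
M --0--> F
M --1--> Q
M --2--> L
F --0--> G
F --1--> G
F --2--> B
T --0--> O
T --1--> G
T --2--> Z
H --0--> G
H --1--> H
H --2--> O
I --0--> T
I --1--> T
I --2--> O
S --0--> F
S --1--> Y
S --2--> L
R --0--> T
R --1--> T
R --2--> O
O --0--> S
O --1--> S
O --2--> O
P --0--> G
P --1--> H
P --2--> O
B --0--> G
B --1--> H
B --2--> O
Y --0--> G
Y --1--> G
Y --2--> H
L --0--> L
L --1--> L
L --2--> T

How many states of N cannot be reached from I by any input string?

Starting at I and following transitions, the reachable set is {B, F, G, H, I, L, O, P, S, T, Y, Z}. That leaves M, Q, R unreachable — 3 in total.

3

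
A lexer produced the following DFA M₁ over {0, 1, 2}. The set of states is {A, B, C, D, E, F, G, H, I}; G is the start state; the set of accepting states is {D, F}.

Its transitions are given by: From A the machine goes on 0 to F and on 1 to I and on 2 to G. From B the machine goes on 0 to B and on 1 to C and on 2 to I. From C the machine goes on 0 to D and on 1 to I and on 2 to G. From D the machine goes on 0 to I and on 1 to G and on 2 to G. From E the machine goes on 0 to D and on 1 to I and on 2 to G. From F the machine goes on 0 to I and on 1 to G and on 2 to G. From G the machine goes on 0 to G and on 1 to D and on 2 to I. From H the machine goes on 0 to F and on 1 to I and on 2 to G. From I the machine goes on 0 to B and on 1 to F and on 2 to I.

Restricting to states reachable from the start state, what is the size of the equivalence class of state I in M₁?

First remove the unreachable states {A,E,H}; 6 states remain.
P0 = {D,F} | {B,C,G,I}.
Split {B,C,G,I} by δ(·,0) → {B,G,I} and {C}.
Refine {B,G,I} on symbol 1: members go to different blocks, giving {G,I} and {B}.
Split {G,I} by δ(·,0) → {G} and {I}.
The partition is now stable with 5 blocks: {D,F} | {G} | {C} | {B} | {I}.
State I belongs to the block {I}, which has 1 states.

1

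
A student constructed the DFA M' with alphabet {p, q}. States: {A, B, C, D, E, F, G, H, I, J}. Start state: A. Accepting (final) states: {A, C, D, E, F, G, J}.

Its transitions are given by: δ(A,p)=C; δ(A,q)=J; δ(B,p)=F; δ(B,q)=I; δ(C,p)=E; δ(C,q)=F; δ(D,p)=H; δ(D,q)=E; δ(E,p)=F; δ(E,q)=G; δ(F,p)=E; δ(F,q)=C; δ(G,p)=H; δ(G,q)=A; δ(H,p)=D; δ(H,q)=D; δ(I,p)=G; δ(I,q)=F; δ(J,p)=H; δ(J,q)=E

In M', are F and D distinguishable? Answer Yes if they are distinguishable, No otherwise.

Yes

First remove the unreachable states {B,I}; 8 states remain.
Initial partition by acceptance: {A,C,D,E,F,G,J} | {H}.
Refine {A,C,D,E,F,G,J} on symbol p: members go to different blocks, giving {A,C,E,F} and {D,G,J}.
On input q, block {A,C,E,F} splits into {A,E} and {C,F}.
Stable partition: {A,E} | {H} | {D,G,J} | {C,F} — 4 equivalence classes.
F and D end up in different blocks, so they are distinguishable. For instance, the string 'p' is accepted from only F.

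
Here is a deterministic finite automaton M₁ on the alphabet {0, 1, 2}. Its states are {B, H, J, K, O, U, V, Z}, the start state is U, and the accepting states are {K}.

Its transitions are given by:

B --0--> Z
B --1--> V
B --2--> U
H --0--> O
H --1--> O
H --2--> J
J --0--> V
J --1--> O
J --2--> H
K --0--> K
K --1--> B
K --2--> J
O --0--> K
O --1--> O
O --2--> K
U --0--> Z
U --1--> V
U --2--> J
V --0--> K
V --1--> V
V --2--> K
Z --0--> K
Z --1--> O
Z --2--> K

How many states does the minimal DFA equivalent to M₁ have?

3

All states are reachable from the start state.
Initial partition by acceptance: {K} | {B,H,J,O,U,V,Z}.
Refine {B,H,J,O,U,V,Z} on symbol 0: members go to different blocks, giving {B,H,J,U} and {O,V,Z}.
No further refinement is possible. Final partition (3 blocks): {K} | {B,H,J,U} | {O,V,Z}.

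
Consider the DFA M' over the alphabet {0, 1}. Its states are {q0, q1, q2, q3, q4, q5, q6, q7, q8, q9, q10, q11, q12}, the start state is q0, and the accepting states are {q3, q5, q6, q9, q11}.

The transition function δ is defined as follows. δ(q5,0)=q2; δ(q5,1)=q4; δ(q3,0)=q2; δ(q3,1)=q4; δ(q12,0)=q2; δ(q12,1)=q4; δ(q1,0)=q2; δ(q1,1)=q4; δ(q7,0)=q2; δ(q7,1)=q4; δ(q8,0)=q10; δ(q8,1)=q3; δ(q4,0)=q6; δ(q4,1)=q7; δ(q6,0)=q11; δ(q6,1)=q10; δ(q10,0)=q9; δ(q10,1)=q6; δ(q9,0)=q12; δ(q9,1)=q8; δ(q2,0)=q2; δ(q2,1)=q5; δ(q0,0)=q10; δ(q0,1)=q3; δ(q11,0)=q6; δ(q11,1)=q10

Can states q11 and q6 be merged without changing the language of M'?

States {q1} cannot be reached from the start state, so discard them.
Start with accepting vs non-accepting: {q3,q5,q6,q9,q11} | {q0,q2,q4,q7,q8,q10,q12}.
Refine {q3,q5,q6,q9,q11} on symbol 0: members go to different blocks, giving {q3,q5,q9} and {q6,q11}.
Refine {q0,q2,q4,q7,q8,q10,q12} on symbol 0: members go to different blocks, giving {q0,q2,q7,q8,q12} and {q4} and {q10}.
On input 1, block {q3,q5,q9} splits into {q3,q5} and {q9}.
On input 0, block {q0,q2,q7,q8,q12} splits into {q2,q7,q12} and {q0,q8}.
Refine {q2,q7,q12} on symbol 1: members go to different blocks, giving {q7,q12} and {q2}.
The partition is now stable with 8 blocks: {q3,q5} | {q7,q12} | {q6,q11} | {q4} | {q10} | {q9} | {q0,q8} | {q2}.
q11 and q6 lie in the same block of the stable partition, so they are equivalent — no string distinguishes them.

Yes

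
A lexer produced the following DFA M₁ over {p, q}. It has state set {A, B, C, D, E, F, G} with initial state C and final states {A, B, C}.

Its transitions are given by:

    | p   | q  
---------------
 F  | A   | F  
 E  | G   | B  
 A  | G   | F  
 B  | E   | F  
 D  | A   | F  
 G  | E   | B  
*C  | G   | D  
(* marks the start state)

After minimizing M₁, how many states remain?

All states are reachable from the start state.
Start with accepting vs non-accepting: {A,B,C} | {D,E,F,G}.
Split {D,E,F,G} by δ(·,p) → {D,F} and {E,G}.
The partition is now stable with 3 blocks: {A,B,C} | {D,F} | {E,G}.

3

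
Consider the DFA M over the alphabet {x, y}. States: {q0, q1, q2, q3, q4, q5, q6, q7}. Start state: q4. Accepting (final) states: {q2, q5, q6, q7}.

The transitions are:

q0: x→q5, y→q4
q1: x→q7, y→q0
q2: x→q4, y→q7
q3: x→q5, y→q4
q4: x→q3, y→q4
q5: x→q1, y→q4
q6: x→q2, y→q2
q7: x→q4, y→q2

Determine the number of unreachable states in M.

1

Starting at q4 and following transitions, the reachable set is {q0, q1, q2, q3, q4, q5, q7}. That leaves q6 unreachable — 1 in total.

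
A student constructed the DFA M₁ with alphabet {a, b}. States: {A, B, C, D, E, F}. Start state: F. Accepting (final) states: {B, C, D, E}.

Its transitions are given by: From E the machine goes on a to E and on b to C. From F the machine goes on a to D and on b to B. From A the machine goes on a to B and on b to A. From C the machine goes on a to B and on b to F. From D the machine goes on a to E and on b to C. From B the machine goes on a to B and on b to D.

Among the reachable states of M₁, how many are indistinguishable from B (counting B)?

States {A} cannot be reached from the start state, so discard them.
P0 = {B,C,D,E} | {F}.
Split {B,C,D,E} by δ(·,b) → {B,D,E} and {C}.
Refine {B,D,E} on symbol b: members go to different blocks, giving {D,E} and {B}.
The partition is now stable with 4 blocks: {D,E} | {F} | {C} | {B}.
The equivalence class containing B is {B}, of size 1.

1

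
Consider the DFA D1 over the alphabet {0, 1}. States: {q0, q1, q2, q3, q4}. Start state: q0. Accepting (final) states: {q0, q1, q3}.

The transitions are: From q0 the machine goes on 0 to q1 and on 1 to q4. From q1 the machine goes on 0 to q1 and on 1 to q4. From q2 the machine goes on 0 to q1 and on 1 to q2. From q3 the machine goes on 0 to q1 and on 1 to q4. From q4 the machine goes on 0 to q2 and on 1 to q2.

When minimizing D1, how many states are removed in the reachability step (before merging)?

1

BFS from q0 reaches {q0, q1, q2, q4}; the 1 state(s) q3 are never visited.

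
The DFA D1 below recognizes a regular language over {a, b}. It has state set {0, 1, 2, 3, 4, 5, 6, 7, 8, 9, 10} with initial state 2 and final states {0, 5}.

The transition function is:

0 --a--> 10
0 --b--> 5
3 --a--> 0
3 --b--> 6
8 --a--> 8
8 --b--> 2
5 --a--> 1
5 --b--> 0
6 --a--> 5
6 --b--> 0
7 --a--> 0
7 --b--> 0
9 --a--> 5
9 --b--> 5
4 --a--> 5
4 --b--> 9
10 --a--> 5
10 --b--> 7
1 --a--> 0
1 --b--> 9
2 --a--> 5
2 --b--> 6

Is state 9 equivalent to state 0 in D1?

Reachable states from the start: {0,1,2,5,6,7,9,10}. Unreachable: {3,4,8} — drop them.
Start with accepting vs non-accepting: {0,5} | {1,2,6,7,9,10}.
Refine {1,2,6,7,9,10} on symbol b: members go to different blocks, giving {1,2,10} and {6,7,9}.
Stable partition: {0,5} | {1,2,10} | {6,7,9} — 3 equivalence classes.
9 and 0 end up in different blocks, so they are distinguishable. For instance, the string 'ε' is accepted from only 0.

No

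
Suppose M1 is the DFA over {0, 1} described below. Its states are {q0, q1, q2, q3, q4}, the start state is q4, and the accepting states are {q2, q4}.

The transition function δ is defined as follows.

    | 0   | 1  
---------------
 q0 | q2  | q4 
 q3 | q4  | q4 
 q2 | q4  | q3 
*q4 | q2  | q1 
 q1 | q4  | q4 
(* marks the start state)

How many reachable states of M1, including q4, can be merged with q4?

Reachable states from the start: {q1,q2,q3,q4}. Unreachable: {q0} — drop them.
Initial partition by acceptance: {q2,q4} | {q1,q3}.
The partition is now stable with 2 blocks: {q2,q4} | {q1,q3}.
The equivalence class containing q4 is {q2,q4}, of size 2.

2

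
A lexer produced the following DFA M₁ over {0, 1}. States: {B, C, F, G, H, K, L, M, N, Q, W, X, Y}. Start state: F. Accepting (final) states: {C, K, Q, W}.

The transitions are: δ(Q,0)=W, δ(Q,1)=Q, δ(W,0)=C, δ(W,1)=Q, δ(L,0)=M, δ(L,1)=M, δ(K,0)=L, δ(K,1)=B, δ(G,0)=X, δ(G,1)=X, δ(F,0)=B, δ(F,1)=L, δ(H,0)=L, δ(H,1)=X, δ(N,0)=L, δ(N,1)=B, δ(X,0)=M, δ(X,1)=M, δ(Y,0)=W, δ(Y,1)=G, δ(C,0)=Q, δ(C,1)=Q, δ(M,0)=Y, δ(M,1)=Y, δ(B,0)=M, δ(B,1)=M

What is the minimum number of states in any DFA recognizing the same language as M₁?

Reachable states from the start: {B,C,F,G,L,M,Q,W,X,Y}. Unreachable: {H,K,N} — drop them.
P0 = {C,Q,W} | {B,F,G,L,M,X,Y}.
Split {B,F,G,L,M,X,Y} by δ(·,0) → {B,F,G,L,M,X} and {Y}.
On input 0, block {B,F,G,L,M,X} splits into {B,F,G,L,X} and {M}.
Split {B,F,G,L,X} by δ(·,0) → {B,L,X} and {F,G}.
No further refinement is possible. Final partition (5 blocks): {C,Q,W} | {B,L,X} | {Y} | {M} | {F,G}.

5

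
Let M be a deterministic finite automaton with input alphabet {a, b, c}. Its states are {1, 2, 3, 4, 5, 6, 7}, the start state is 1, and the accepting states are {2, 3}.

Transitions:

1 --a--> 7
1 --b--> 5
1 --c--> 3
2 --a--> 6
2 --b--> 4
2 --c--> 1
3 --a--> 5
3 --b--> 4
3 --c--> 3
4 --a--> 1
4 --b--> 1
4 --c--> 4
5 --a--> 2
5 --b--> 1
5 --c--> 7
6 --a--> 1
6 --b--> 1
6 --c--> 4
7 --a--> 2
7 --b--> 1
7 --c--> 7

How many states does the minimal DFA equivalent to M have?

5

P0 = {2,3} | {1,4,5,6,7}.
Refine {2,3} on symbol c: members go to different blocks, giving {2} and {3}.
Split {1,4,5,6,7} by δ(·,a) → {1,4,6} and {5,7}.
On input a, block {1,4,6} splits into {4,6} and {1}.
No further refinement is possible. Final partition (5 blocks): {2} | {4,6} | {3} | {5,7} | {1}.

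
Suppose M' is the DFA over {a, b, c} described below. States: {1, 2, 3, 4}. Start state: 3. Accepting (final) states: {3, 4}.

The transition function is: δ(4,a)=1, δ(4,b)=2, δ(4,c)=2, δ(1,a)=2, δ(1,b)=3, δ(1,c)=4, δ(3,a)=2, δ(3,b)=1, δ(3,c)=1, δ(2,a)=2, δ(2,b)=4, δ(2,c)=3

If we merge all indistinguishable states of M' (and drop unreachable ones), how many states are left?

P0 = {3,4} | {1,2}.
Stable partition: {3,4} | {1,2} — 2 equivalence classes.

2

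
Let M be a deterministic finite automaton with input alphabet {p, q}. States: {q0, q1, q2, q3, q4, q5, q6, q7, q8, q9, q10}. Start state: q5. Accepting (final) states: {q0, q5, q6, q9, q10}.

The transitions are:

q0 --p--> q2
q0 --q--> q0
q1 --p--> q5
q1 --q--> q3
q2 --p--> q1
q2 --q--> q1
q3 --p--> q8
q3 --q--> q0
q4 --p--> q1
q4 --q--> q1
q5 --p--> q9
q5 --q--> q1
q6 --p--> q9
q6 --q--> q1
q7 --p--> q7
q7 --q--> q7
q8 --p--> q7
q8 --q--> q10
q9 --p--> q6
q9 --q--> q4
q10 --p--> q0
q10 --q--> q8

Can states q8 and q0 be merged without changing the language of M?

No

Start with accepting vs non-accepting: {q0,q5,q6,q9,q10} | {q1,q2,q3,q4,q7,q8}.
Split {q0,q5,q6,q9,q10} by δ(·,p) → {q5,q6,q9,q10} and {q0}.
Refine {q5,q6,q9,q10} on symbol p: members go to different blocks, giving {q5,q6,q9} and {q10}.
On input p, block {q1,q2,q3,q4,q7,q8} splits into {q2,q3,q4,q7,q8} and {q1}.
Refine {q5,q6,q9} on symbol q: members go to different blocks, giving {q5,q6} and {q9}.
Refine {q2,q3,q4,q7,q8} on symbol p: members go to different blocks, giving {q3,q7,q8} and {q2,q4}.
Split {q3,q7,q8} by δ(·,q) → {q3} and {q7} and {q8}.
The partition is now stable with 9 blocks: {q5,q6} | {q3} | {q0} | {q10} | {q1} | {q9} | {q2,q4} | {q7} | {q8}.
q8 and q0 end up in different blocks, so they are distinguishable. For instance, the string 'ε' is accepted from only q0.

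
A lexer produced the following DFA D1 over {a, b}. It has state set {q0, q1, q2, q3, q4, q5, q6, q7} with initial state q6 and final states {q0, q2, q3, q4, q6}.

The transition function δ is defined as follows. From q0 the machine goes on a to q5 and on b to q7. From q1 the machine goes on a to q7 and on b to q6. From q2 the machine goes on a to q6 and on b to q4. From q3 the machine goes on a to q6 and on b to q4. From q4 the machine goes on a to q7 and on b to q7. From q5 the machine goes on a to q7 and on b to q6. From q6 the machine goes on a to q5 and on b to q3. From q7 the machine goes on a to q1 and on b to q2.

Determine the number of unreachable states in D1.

Starting at q6 and following transitions, the reachable set is {q1, q2, q3, q4, q5, q6, q7}. That leaves q0 unreachable — 1 in total.

1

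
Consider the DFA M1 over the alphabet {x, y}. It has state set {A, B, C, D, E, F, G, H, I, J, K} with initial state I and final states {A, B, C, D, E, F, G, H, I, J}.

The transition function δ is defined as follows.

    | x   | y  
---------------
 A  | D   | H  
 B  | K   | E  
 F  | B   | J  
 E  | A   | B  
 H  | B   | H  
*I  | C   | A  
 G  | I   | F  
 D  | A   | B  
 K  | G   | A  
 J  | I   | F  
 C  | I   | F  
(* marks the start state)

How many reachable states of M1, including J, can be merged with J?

3

Initial partition by acceptance: {A,B,C,D,E,F,G,H,I,J} | {K}.
Refine {A,B,C,D,E,F,G,H,I,J} on symbol x: members go to different blocks, giving {A,C,D,E,F,G,H,I,J} and {B}.
Refine {A,C,D,E,F,G,H,I,J} on symbol x: members go to different blocks, giving {A,C,D,E,G,I,J} and {F,H}.
Split {A,C,D,E,G,I,J} by δ(·,y) → {A,C,G,J} and {D,E} and {I}.
Split {A,C,G,J} by δ(·,x) → {C,G,J} and {A}.
Split {F,H} by δ(·,y) → {F} and {H}.
The partition is now stable with 8 blocks: {C,G,J} | {K} | {B} | {F} | {D,E} | {I} | {A} | {H}.
State J belongs to the block {C,G,J}, which has 3 states.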